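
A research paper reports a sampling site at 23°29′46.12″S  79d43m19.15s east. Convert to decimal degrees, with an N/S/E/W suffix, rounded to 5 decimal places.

23.49614° S, 79.72199° E

Lat: 23 + 29/60 + 46.12/3600 = 23.496144
Longitude: 79 + 43/60 + 19.15/3600 = 79.721986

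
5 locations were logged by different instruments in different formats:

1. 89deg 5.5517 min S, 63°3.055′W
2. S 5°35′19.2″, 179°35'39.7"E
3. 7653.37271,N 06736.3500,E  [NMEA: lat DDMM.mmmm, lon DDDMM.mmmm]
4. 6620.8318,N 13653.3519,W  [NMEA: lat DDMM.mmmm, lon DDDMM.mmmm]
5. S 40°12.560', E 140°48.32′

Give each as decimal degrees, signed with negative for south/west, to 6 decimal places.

1. -89.092528, -63.050917
2. -5.588667, 179.594361
3. 76.889545, 67.605833
4. 66.347197, -136.889198
5. -40.209333, 140.805333

Point 1:
  Lat: 89 + 5.5517/60 = 89.0925283
  hemisphere S, so the sign is −
  Longitude: 63 + 3.055/60 = 63.0509167
  W ⇒ negate
Point 2:
  φ: 5 + 35/60 + 19.2/3600 = 5.5886667
  S → negative
  Longitude: 35′ + 39.7″ = 35.66167′; 179 + 35.66167/60 = 179.5943611
  E ⇒ keep positive
Point 3:
  φ: split at 2 digits → 76° and 53.37271′; 76 + 53.37271/60 = 76.8895452
  N → positive
  Lon: split at 3 digits → 067° and 36.35′; 67 + 36.35/60 = 67.6058333
  E ⇒ keep positive
Point 4:
  φ: degrees = first 2 digits = 66, minutes = 20.8318; 66 + 20.8318/60 = 66.3471967
  N → positive
  λ: split at 3 digits → 136° and 53.3519′; 136 + 53.3519/60 = 136.8891983
  W ⇒ negate
Point 5:
  φ: 40 + 12.56/60 = 40.2093333
  hemisphere S, so the sign is −
  Longitude: 48.32′ = 0.805333°; total 140.8053333
  E → positive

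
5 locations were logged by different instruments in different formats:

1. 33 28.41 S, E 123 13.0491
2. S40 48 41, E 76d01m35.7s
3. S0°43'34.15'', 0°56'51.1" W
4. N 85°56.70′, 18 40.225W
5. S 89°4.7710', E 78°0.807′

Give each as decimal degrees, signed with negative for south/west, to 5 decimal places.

1. -33.47350, 123.21749
2. -40.81139, 76.02658
3. -0.72615, -0.94753
4. 85.94500, -18.67042
5. -89.07952, 78.01345

Point 1:
  Lat: 33 + 28.41/60 = 33.473500
  hemisphere S, so the sign is −
  Lon: 13.0491′ = 0.217485°; total 123.217485
  E ⇒ keep positive
Point 2:
  Lat: 40° + 48/60 + 41/3600 = 40 + 0.800000 + 0.011389 = 40.811389
  hemisphere S, so the sign is −
  Longitude: 76 + 1/60 + 35.7/3600 = 76.026583
  E → positive
Point 3:
  Latitude: 0 + 43/60 + 34.15/3600 = 0.726153
  S → negative
  Longitude: 56′ + 51.1″ = 56.85167′; 0 + 56.85167/60 = 0.947528
  W → negative
Point 4:
  Lat: 56.7′ = 0.945000°; total 85.945000
  N ⇒ keep positive
  λ: 40.225′ = 0.670417°; total 18.670417
  W ⇒ negate
Point 5:
  φ: 4.771′ = 0.079517°; total 89.079517
  hemisphere S, so the sign is −
  Longitude: 78 + 0.807/60 = 78.013450
  E → positive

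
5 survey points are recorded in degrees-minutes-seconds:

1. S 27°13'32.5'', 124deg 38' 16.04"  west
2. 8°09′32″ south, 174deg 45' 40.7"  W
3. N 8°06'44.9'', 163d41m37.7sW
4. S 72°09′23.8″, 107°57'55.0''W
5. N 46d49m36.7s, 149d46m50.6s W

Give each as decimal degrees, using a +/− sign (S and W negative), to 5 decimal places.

1. -27.22569, -124.63779
2. -8.15889, -174.76131
3. 8.11247, -163.69381
4. -72.15661, -107.96528
5. 46.82686, -149.78072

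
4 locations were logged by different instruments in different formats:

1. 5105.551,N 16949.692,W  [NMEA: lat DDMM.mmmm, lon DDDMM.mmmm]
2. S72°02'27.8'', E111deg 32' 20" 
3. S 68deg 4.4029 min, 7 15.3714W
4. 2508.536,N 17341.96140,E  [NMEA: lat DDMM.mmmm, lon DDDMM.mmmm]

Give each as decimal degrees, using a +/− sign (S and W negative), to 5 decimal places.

1. 51.09252, -169.82820
2. -72.04106, 111.53889
3. -68.07338, -7.25619
4. 25.14227, 173.69936

Point 1:
  Lat: degrees = first 2 digits = 51, minutes = 5.551; 51 + 5.551/60 = 51.092517
  N ⇒ keep positive
  Lon: degrees = first 3 digits = 169, minutes = 49.692; 169 + 49.692/60 = 169.828200
  W ⇒ negate
Point 2:
  φ: 2′ + 27.8″ = 2.46333′; 72 + 2.46333/60 = 72.041056
  S → negative
  Lon: 111° + 32/60 + 20/3600 = 111 + 0.533333 + 0.005556 = 111.538889
  E ⇒ keep positive
Point 3:
  Latitude: 68 + 4.4029/60 = 68.073382
  hemisphere S, so the sign is −
  Lon: 15.3714′ = 0.256190°; total 7.256190
  W → negative
Point 4:
  Latitude: degrees = first 2 digits = 25, minutes = 8.536; 25 + 8.536/60 = 25.142267
  N → positive
  λ: degrees = first 3 digits = 173, minutes = 41.9614; 173 + 41.9614/60 = 173.699357
  E → positive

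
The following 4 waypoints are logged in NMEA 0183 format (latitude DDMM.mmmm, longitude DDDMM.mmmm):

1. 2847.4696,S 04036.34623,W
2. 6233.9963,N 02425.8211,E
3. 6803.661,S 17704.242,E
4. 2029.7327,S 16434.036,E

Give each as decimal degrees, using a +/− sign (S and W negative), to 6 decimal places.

Point 1:
  φ: split at 2 digits → 28° and 47.4696′; 28 + 47.4696/60 = 28.7911600
  hemisphere S, so the sign is −
  λ: degrees = first 3 digits = 40, minutes = 36.34623; 40 + 36.34623/60 = 40.6057705
  hemisphere W, so the sign is −
Point 2:
  Latitude: degrees = first 2 digits = 62, minutes = 33.9963; 62 + 33.9963/60 = 62.5666050
  N → positive
  Lon: split at 3 digits → 024° and 25.8211′; 24 + 25.8211/60 = 24.4303517
  E → positive
Point 3:
  φ: split at 2 digits → 68° and 3.661′; 68 + 3.661/60 = 68.0610167
  S ⇒ negate
  Longitude: split at 3 digits → 177° and 4.242′; 177 + 4.242/60 = 177.0707000
  E ⇒ keep positive
Point 4:
  Lat: split at 2 digits → 20° and 29.7327′; 20 + 29.7327/60 = 20.4955450
  S ⇒ negate
  Longitude: split at 3 digits → 164° and 34.036′; 164 + 34.036/60 = 164.5672667
  E ⇒ keep positive

1. -28.791160, -40.605771
2. 62.566605, 24.430352
3. -68.061017, 177.070700
4. -20.495545, 164.567267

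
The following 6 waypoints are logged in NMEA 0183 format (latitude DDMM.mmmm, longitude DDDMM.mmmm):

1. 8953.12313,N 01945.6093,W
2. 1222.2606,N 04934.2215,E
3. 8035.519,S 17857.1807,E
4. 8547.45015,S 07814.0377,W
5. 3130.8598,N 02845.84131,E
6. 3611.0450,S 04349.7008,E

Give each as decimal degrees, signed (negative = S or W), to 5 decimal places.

1. 89.88539, -19.76016
2. 12.37101, 49.57036
3. -80.59198, 178.95301
4. -85.79084, -78.23396
5. 31.51433, 28.76402
6. -36.18408, 43.82835

Point 1:
  Latitude: split at 2 digits → 89° and 53.12313′; 89 + 53.12313/60 = 89.885386
  N → positive
  Lon: degrees = first 3 digits = 19, minutes = 45.6093; 19 + 45.6093/60 = 19.760155
  W ⇒ negate
Point 2:
  Latitude: degrees = first 2 digits = 12, minutes = 22.2606; 12 + 22.2606/60 = 12.371010
  N → positive
  λ: split at 3 digits → 049° and 34.2215′; 49 + 34.2215/60 = 49.570358
  E → positive
Point 3:
  Latitude: split at 2 digits → 80° and 35.519′; 80 + 35.519/60 = 80.591983
  S ⇒ negate
  Longitude: degrees = first 3 digits = 178, minutes = 57.1807; 178 + 57.1807/60 = 178.953012
  E → positive
Point 4:
  Latitude: split at 2 digits → 85° and 47.45015′; 85 + 47.45015/60 = 85.790836
  S ⇒ negate
  Longitude: degrees = first 3 digits = 78, minutes = 14.0377; 78 + 14.0377/60 = 78.233962
  W → negative
Point 5:
  φ: degrees = first 2 digits = 31, minutes = 30.8598; 31 + 30.8598/60 = 31.514330
  N ⇒ keep positive
  λ: degrees = first 3 digits = 28, minutes = 45.84131; 28 + 45.84131/60 = 28.764022
  E ⇒ keep positive
Point 6:
  φ: degrees = first 2 digits = 36, minutes = 11.045; 36 + 11.045/60 = 36.184083
  S ⇒ negate
  λ: split at 3 digits → 043° and 49.7008′; 43 + 49.7008/60 = 43.828347
  E → positive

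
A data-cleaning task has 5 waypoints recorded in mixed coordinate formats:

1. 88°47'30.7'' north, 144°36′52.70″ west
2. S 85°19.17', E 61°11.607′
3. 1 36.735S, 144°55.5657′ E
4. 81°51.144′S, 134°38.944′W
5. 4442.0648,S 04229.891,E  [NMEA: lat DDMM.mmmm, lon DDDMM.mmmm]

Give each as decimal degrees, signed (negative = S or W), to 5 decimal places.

1. 88.79186, -144.61464
2. -85.31950, 61.19345
3. -1.61225, 144.92610
4. -81.85240, -134.64907
5. -44.70108, 42.49818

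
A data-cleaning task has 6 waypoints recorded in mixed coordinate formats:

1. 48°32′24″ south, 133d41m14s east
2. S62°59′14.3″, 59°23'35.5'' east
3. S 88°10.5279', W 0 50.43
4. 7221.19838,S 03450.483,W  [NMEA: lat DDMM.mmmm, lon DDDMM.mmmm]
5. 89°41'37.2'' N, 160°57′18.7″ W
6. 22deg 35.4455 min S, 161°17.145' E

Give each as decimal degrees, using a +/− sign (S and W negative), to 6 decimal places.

1. -48.540000, 133.687222
2. -62.987306, 59.393194
3. -88.175465, -0.840500
4. -72.353306, -34.841383
5. 89.693667, -160.955194
6. -22.590758, 161.285750

Point 1:
  Latitude: 32′ + 24″ = 32.40000′; 48 + 32.40000/60 = 48.5400000
  S → negative
  Longitude: 41′ + 14″ = 41.23333′; 133 + 41.23333/60 = 133.6872222
  E → positive
Point 2:
  φ: 59′ + 14.3″ = 59.23833′; 62 + 59.23833/60 = 62.9873056
  S ⇒ negate
  Lon: 59 + 23/60 + 35.5/3600 = 59.3931944
  E ⇒ keep positive
Point 3:
  Latitude: 10.5279′ = 0.175465°; total 88.1754650
  S → negative
  Longitude: 50.43′ = 0.840500°; total 0.8405000
  W → negative
Point 4:
  φ: split at 2 digits → 72° and 21.19838′; 72 + 21.19838/60 = 72.3533063
  S → negative
  λ: degrees = first 3 digits = 34, minutes = 50.483; 34 + 50.483/60 = 34.8413833
  hemisphere W, so the sign is −
Point 5:
  Lat: 41′ + 37.2″ = 41.62000′; 89 + 41.62000/60 = 89.6936667
  N ⇒ keep positive
  Longitude: 160 + 57/60 + 18.7/3600 = 160.9551944
  W ⇒ negate
Point 6:
  Lat: 35.4455′ = 0.590758°; total 22.5907583
  S → negative
  Longitude: 17.145′ = 0.285750°; total 161.2857500
  E ⇒ keep positive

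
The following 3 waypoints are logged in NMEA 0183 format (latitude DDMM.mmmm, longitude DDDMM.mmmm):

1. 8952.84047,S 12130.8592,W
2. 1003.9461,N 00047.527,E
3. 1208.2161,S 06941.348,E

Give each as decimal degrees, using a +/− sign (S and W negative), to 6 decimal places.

1. -89.880675, -121.514320
2. 10.065768, 0.792117
3. -12.136935, 69.689133

Point 1:
  φ: split at 2 digits → 89° and 52.84047′; 89 + 52.84047/60 = 89.8806745
  S → negative
  Lon: degrees = first 3 digits = 121, minutes = 30.8592; 121 + 30.8592/60 = 121.5143200
  W → negative
Point 2:
  Latitude: degrees = first 2 digits = 10, minutes = 3.9461; 10 + 3.9461/60 = 10.0657683
  N ⇒ keep positive
  Lon: split at 3 digits → 000° and 47.527′; 0 + 47.527/60 = 0.7921167
  E ⇒ keep positive
Point 3:
  φ: split at 2 digits → 12° and 8.2161′; 12 + 8.2161/60 = 12.1369350
  S ⇒ negate
  Longitude: split at 3 digits → 069° and 41.348′; 69 + 41.348/60 = 69.6891333
  E → positive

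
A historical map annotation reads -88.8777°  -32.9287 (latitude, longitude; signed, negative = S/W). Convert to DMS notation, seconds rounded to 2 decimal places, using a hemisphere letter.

88°52′39.72″ S, 32°55′43.32″ W

Latitude is negative → S; |value| = 88.877700
φ: 0.877700 × 60 = 52.66200′ → 52′, remainder × 60 = 39.7200″
Longitude is negative → W; |value| = 32.928700
λ: 0.928700° → 55.72200′; 0.72200 × 60 = 43.3200″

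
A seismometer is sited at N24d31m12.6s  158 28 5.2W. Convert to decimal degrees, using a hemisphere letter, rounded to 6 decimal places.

24.520167° N, 158.468111° W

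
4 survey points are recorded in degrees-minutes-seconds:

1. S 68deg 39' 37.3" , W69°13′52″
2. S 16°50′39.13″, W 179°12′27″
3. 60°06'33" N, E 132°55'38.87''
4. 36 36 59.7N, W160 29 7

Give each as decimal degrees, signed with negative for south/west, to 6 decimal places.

1. -68.660361, -69.231111
2. -16.844203, -179.207500
3. 60.109167, 132.927464
4. 36.616583, -160.485278

Point 1:
  Latitude: 68° + 39/60 + 37.3/3600 = 68 + 0.650000 + 0.010361 = 68.6603611
  S → negative
  Lon: 69° + 13/60 + 52/3600 = 69 + 0.216667 + 0.014444 = 69.2311111
  W → negative
Point 2:
  Latitude: 50′ + 39.13″ = 50.65217′; 16 + 50.65217/60 = 16.8442028
  hemisphere S, so the sign is −
  Lon: 179° + 12/60 + 27/3600 = 179 + 0.200000 + 0.007500 = 179.2075000
  hemisphere W, so the sign is −
Point 3:
  Latitude: 60 + 6/60 + 33/3600 = 60.1091667
  N ⇒ keep positive
  λ: 132° + 55/60 + 38.87/3600 = 132 + 0.916667 + 0.010797 = 132.9274639
  E → positive
Point 4:
  Latitude: 36° + 36/60 + 59.7/3600 = 36 + 0.600000 + 0.016583 = 36.6165833
  N → positive
  Longitude: 160 + 29/60 + 7/3600 = 160.4852778
  W ⇒ negate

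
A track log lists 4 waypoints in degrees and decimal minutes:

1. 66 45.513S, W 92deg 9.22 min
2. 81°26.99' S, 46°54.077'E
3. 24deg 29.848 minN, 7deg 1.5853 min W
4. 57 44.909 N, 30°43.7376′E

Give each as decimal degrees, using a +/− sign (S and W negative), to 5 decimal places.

Point 1:
  Lat: 66 + 45.513/60 = 66.758550
  hemisphere S, so the sign is −
  Longitude: 92 + 9.22/60 = 92.153667
  W → negative
Point 2:
  Latitude: 81 + 26.99/60 = 81.449833
  S ⇒ negate
  λ: 54.077′ = 0.901283°; total 46.901283
  E → positive
Point 3:
  φ: 29.848′ = 0.497467°; total 24.497467
  N ⇒ keep positive
  Longitude: 1.5853′ = 0.026422°; total 7.026422
  W ⇒ negate
Point 4:
  Latitude: 57 + 44.909/60 = 57.748483
  N ⇒ keep positive
  Lon: 43.7376′ = 0.728960°; total 30.728960
  E ⇒ keep positive

1. -66.75855, -92.15367
2. -81.44983, 46.90128
3. 24.49747, -7.02642
4. 57.74848, 30.72896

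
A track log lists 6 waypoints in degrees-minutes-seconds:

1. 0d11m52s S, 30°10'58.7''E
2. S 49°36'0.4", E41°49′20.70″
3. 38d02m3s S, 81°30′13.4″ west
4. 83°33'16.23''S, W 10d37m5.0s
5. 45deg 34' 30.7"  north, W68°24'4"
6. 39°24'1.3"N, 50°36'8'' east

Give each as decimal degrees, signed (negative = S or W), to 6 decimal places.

Point 1:
  Lat: 11′ + 52″ = 11.86667′; 0 + 11.86667/60 = 0.1977778
  hemisphere S, so the sign is −
  Longitude: 30° + 10/60 + 58.7/3600 = 30 + 0.166667 + 0.016306 = 30.1829722
  E ⇒ keep positive
Point 2:
  Latitude: 49° + 36/60 + 0.4/3600 = 49 + 0.600000 + 0.000111 = 49.6001111
  S ⇒ negate
  λ: 41° + 49/60 + 20.7/3600 = 41 + 0.816667 + 0.005750 = 41.8224167
  E ⇒ keep positive
Point 3:
  φ: 38° + 2/60 + 3/3600 = 38 + 0.033333 + 0.000833 = 38.0341667
  S → negative
  Lon: 81 + 30/60 + 13.4/3600 = 81.5037222
  W ⇒ negate
Point 4:
  φ: 33′ + 16.23″ = 33.27050′; 83 + 33.27050/60 = 83.5545083
  hemisphere S, so the sign is −
  Longitude: 10 + 37/60 + 5/3600 = 10.6180556
  hemisphere W, so the sign is −
Point 5:
  Lat: 34′ + 30.7″ = 34.51167′; 45 + 34.51167/60 = 45.5751944
  N ⇒ keep positive
  λ: 68° + 24/60 + 4/3600 = 68 + 0.400000 + 0.001111 = 68.4011111
  W → negative
Point 6:
  Latitude: 24′ + 1.3″ = 24.02167′; 39 + 24.02167/60 = 39.4003611
  N ⇒ keep positive
  Lon: 36′ + 8″ = 36.13333′; 50 + 36.13333/60 = 50.6022222
  E → positive

1. -0.197778, 30.182972
2. -49.600111, 41.822417
3. -38.034167, -81.503722
4. -83.554508, -10.618056
5. 45.575194, -68.401111
6. 39.400361, 50.602222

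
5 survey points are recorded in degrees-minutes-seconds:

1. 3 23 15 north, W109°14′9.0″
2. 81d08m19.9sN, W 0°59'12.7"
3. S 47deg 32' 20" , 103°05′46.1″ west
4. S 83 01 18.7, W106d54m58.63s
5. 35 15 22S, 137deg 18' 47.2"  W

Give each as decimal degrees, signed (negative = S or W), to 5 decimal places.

Point 1:
  Lat: 3° + 23/60 + 15/3600 = 3 + 0.383333 + 0.004167 = 3.387500
  N → positive
  Lon: 109° + 14/60 + 9/3600 = 109 + 0.233333 + 0.002500 = 109.235833
  W ⇒ negate
Point 2:
  φ: 81 + 8/60 + 19.9/3600 = 81.138861
  N ⇒ keep positive
  Lon: 0° + 59/60 + 12.7/3600 = 0 + 0.983333 + 0.003528 = 0.986861
  W → negative
Point 3:
  Lat: 47 + 32/60 + 20/3600 = 47.538889
  S → negative
  λ: 103° + 5/60 + 46.1/3600 = 103 + 0.083333 + 0.012806 = 103.096139
  hemisphere W, so the sign is −
Point 4:
  Lat: 1′ + 18.7″ = 1.31167′; 83 + 1.31167/60 = 83.021861
  S ⇒ negate
  Lon: 106 + 54/60 + 58.63/3600 = 106.916286
  hemisphere W, so the sign is −
Point 5:
  Latitude: 15′ + 22″ = 15.36667′; 35 + 15.36667/60 = 35.256111
  hemisphere S, so the sign is −
  Lon: 18′ + 47.2″ = 18.78667′; 137 + 18.78667/60 = 137.313111
  hemisphere W, so the sign is −

1. 3.38750, -109.23583
2. 81.13886, -0.98686
3. -47.53889, -103.09614
4. -83.02186, -106.91629
5. -35.25611, -137.31311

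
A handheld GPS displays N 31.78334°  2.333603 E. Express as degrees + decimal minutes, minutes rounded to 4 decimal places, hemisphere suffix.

31° 47.0004′ N, 2° 20.0162′ E

Latitude: minutes = (31.783340 − 31) × 60 = 47.000400
Lon: fractional part 0.333603 → 20.016180 minutes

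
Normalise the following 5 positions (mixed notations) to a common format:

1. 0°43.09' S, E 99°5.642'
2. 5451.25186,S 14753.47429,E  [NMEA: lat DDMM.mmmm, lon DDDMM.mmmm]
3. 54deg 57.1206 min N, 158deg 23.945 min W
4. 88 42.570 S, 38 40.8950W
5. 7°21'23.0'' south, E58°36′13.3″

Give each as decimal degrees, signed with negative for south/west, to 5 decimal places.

Point 1:
  Latitude: 43.09′ = 0.718167°; total 0.718167
  S ⇒ negate
  λ: 99 + 5.642/60 = 99.094033
  E ⇒ keep positive
Point 2:
  Latitude: split at 2 digits → 54° and 51.25186′; 54 + 51.25186/60 = 54.854198
  hemisphere S, so the sign is −
  Lon: split at 3 digits → 147° and 53.47429′; 147 + 53.47429/60 = 147.891238
  E → positive
Point 3:
  Lat: 54 + 57.1206/60 = 54.952010
  N → positive
  λ: 158 + 23.945/60 = 158.399083
  hemisphere W, so the sign is −
Point 4:
  Lat: 42.57′ = 0.709500°; total 88.709500
  S ⇒ negate
  Longitude: 38 + 40.895/60 = 38.681583
  hemisphere W, so the sign is −
Point 5:
  Latitude: 7° + 21/60 + 23/3600 = 7 + 0.350000 + 0.006389 = 7.356389
  S ⇒ negate
  λ: 58 + 36/60 + 13.3/3600 = 58.603694
  E → positive

1. -0.71817, 99.09403
2. -54.85420, 147.89124
3. 54.95201, -158.39908
4. -88.70950, -38.68158
5. -7.35639, 58.60369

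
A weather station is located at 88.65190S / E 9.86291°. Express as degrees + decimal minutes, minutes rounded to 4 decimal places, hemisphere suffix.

88° 39.1140′ S, 9° 51.7746′ E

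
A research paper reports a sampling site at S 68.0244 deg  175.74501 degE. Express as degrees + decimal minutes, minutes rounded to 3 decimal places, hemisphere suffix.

Latitude: fractional part 0.024400 → 1.46400 minutes
Lon: fractional part 0.745010 → 44.70060 minutes

68° 1.464′ S, 175° 44.701′ E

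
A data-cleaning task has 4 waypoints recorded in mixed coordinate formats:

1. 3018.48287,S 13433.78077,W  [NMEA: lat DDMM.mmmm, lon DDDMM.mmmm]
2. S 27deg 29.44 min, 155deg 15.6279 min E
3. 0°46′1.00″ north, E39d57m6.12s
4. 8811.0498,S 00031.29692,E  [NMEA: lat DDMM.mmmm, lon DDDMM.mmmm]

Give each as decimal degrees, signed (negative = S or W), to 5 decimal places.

1. -30.30805, -134.56301
2. -27.49067, 155.26047
3. 0.76694, 39.95170
4. -88.18416, 0.52162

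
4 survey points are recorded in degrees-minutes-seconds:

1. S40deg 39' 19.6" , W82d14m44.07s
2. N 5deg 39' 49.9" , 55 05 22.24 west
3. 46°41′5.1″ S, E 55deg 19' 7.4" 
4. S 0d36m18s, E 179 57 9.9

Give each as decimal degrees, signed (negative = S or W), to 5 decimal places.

1. -40.65544, -82.24558
2. 5.66386, -55.08951
3. -46.68475, 55.31872
4. -0.60500, 179.95275

Point 1:
  Lat: 39′ + 19.6″ = 39.32667′; 40 + 39.32667/60 = 40.655444
  S → negative
  Longitude: 82° + 14/60 + 44.07/3600 = 82 + 0.233333 + 0.012242 = 82.245575
  hemisphere W, so the sign is −
Point 2:
  φ: 5 + 39/60 + 49.9/3600 = 5.663861
  N ⇒ keep positive
  Longitude: 55° + 5/60 + 22.24/3600 = 55 + 0.083333 + 0.006178 = 55.089511
  hemisphere W, so the sign is −
Point 3:
  φ: 46° + 41/60 + 5.1/3600 = 46 + 0.683333 + 0.001417 = 46.684750
  S → negative
  λ: 19′ + 7.4″ = 19.12333′; 55 + 19.12333/60 = 55.318722
  E ⇒ keep positive
Point 4:
  φ: 0° + 36/60 + 18/3600 = 0 + 0.600000 + 0.005000 = 0.605000
  hemisphere S, so the sign is −
  Lon: 179° + 57/60 + 9.9/3600 = 179 + 0.950000 + 0.002750 = 179.952750
  E ⇒ keep positive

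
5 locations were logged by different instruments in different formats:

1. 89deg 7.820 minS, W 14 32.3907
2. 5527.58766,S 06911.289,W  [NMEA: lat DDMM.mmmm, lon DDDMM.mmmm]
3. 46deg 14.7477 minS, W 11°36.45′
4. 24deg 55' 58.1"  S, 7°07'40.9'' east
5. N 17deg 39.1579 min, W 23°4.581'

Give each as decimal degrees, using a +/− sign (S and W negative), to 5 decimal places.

1. -89.13033, -14.53985
2. -55.45979, -69.18815
3. -46.24580, -11.60750
4. -24.93281, 7.12803
5. 17.65263, -23.07635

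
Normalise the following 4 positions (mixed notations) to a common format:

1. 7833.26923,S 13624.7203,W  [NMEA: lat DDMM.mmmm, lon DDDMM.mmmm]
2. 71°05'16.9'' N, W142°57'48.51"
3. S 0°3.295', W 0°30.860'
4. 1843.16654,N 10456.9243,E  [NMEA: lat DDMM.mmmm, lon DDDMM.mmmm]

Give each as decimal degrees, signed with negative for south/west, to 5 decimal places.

1. -78.55449, -136.41201
2. 71.08803, -142.96348
3. -0.05492, -0.51433
4. 18.71944, 104.94874

Point 1:
  Lat: degrees = first 2 digits = 78, minutes = 33.26923; 78 + 33.26923/60 = 78.554487
  S → negative
  λ: degrees = first 3 digits = 136, minutes = 24.7203; 136 + 24.7203/60 = 136.412005
  W → negative
Point 2:
  Latitude: 71° + 5/60 + 16.9/3600 = 71 + 0.083333 + 0.004694 = 71.088028
  N ⇒ keep positive
  Longitude: 57′ + 48.51″ = 57.80850′; 142 + 57.80850/60 = 142.963475
  W ⇒ negate
Point 3:
  Latitude: 0 + 3.295/60 = 0.054917
  S ⇒ negate
  λ: 0 + 30.86/60 = 0.514333
  W ⇒ negate
Point 4:
  Lat: split at 2 digits → 18° and 43.16654′; 18 + 43.16654/60 = 18.719442
  N ⇒ keep positive
  Longitude: split at 3 digits → 104° and 56.9243′; 104 + 56.9243/60 = 104.948738
  E → positive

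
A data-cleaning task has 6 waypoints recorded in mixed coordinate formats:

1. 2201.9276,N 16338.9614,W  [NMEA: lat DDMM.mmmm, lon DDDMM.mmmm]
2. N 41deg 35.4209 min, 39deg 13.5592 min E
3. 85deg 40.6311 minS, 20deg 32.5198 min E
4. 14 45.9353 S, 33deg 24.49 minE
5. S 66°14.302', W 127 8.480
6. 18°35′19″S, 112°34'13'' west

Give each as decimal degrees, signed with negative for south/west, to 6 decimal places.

1. 22.032127, -163.649357
2. 41.590348, 39.225987
3. -85.677185, 20.541997
4. -14.765588, 33.408167
5. -66.238367, -127.141333
6. -18.588611, -112.570278

Point 1:
  Latitude: split at 2 digits → 22° and 1.9276′; 22 + 1.9276/60 = 22.0321267
  N → positive
  Longitude: split at 3 digits → 163° and 38.9614′; 163 + 38.9614/60 = 163.6493567
  W → negative
Point 2:
  φ: 41 + 35.4209/60 = 41.5903483
  N ⇒ keep positive
  Longitude: 39 + 13.5592/60 = 39.2259867
  E → positive
Point 3:
  φ: 40.6311′ = 0.677185°; total 85.6771850
  hemisphere S, so the sign is −
  Lon: 32.5198′ = 0.541997°; total 20.5419967
  E ⇒ keep positive
Point 4:
  Latitude: 45.9353′ = 0.765588°; total 14.7655883
  S → negative
  λ: 33 + 24.49/60 = 33.4081667
  E ⇒ keep positive
Point 5:
  Lat: 66 + 14.302/60 = 66.2383667
  S ⇒ negate
  λ: 127 + 8.48/60 = 127.1413333
  W → negative
Point 6:
  Lat: 35′ + 19″ = 35.31667′; 18 + 35.31667/60 = 18.5886111
  S → negative
  Longitude: 112 + 34/60 + 13/3600 = 112.5702778
  hemisphere W, so the sign is −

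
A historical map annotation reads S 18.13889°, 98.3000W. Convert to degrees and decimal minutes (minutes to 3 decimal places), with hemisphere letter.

Lat: fractional part 0.138890 → 8.33340 minutes
Lon: minutes = (98.300000 − 98) × 60 = 18.00000

18° 8.333′ S, 98° 18.000′ W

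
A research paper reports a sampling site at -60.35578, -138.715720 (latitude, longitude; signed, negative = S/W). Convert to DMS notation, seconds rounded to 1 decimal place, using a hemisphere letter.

Latitude is negative → S; |value| = 60.355780
φ: 0.355780 × 60 = 21.34680′ → 21′, remainder × 60 = 20.808″
Longitude is negative → W; |value| = 138.715720
λ: 0.715720 × 60 = 42.94320′ → 42′, remainder × 60 = 56.592″

60°21′20.8″ S, 138°42′56.6″ W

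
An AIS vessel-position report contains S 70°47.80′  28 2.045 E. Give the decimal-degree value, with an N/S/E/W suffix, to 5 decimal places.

70.79667° S, 28.03408° E

φ: 70 + 47.8/60 = 70.796667
Lon: 28 + 2.045/60 = 28.034083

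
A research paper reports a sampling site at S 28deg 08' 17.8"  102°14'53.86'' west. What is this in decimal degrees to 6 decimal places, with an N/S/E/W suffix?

Lat: 28 + 8/60 + 17.8/3600 = 28.1382778
λ: 102° + 14/60 + 53.86/3600 = 102 + 0.233333 + 0.014961 = 102.2482944

28.138278° S, 102.248294° W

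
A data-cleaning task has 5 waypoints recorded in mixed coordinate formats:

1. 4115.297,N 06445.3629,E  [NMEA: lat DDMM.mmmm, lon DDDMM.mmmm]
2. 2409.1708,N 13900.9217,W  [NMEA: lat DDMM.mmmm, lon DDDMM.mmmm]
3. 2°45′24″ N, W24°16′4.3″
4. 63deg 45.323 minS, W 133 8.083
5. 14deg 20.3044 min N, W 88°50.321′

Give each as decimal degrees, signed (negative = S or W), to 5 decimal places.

Point 1:
  Lat: split at 2 digits → 41° and 15.297′; 41 + 15.297/60 = 41.254950
  N ⇒ keep positive
  Longitude: split at 3 digits → 064° and 45.3629′; 64 + 45.3629/60 = 64.756048
  E → positive
Point 2:
  Latitude: split at 2 digits → 24° and 9.1708′; 24 + 9.1708/60 = 24.152847
  N ⇒ keep positive
  Longitude: degrees = first 3 digits = 139, minutes = 0.9217; 139 + 0.9217/60 = 139.015362
  W → negative
Point 3:
  φ: 2° + 45/60 + 24/3600 = 2 + 0.750000 + 0.006667 = 2.756667
  N ⇒ keep positive
  λ: 24 + 16/60 + 4.3/3600 = 24.267861
  W ⇒ negate
Point 4:
  Lat: 45.323′ = 0.755383°; total 63.755383
  hemisphere S, so the sign is −
  Longitude: 8.083′ = 0.134717°; total 133.134717
  W ⇒ negate
Point 5:
  φ: 14 + 20.3044/60 = 14.338407
  N → positive
  λ: 50.321′ = 0.838683°; total 88.838683
  W → negative

1. 41.25495, 64.75605
2. 24.15285, -139.01536
3. 2.75667, -24.26786
4. -63.75538, -133.13472
5. 14.33841, -88.83868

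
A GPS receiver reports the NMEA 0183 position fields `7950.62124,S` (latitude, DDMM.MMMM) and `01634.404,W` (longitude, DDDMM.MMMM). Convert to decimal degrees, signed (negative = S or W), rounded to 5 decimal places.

-79.84369, -16.57340

Lat: split at 2 digits → 79° and 50.62124′; 79 + 50.62124/60 = 79.843687
hemisphere S, so the sign is −
λ: degrees = first 3 digits = 16, minutes = 34.404; 16 + 34.404/60 = 16.573400
W → negative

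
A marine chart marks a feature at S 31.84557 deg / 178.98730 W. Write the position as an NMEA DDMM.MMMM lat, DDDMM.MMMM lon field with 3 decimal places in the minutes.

Latitude: minutes = (31.845570 − 31) × 60 = 50.73420
Longitude: minutes = (178.987300 − 178) × 60 = 59.23800

3150.734,S / 17859.238,W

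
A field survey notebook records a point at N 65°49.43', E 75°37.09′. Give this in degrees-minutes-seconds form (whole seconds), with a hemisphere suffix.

65°49′26″ N, 75°37′5″ E

φ: fractional minutes 0.43000 × 60 = 25.80″
λ: fractional minutes 0.09000 × 60 = 5.40″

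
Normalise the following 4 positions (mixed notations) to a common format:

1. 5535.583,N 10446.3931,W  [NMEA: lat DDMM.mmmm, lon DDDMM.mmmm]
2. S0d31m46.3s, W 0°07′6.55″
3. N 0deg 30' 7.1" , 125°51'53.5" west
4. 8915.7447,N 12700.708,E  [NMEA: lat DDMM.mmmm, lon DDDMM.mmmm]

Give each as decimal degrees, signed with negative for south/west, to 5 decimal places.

1. 55.59305, -104.77322
2. -0.52953, -0.11849
3. 0.50197, -125.86486
4. 89.26241, 127.01180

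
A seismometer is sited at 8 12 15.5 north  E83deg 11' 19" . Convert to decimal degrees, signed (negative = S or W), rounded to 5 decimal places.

8.20431, 83.18861

φ: 8° + 12/60 + 15.5/3600 = 8 + 0.200000 + 0.004306 = 8.204306
N → positive
Longitude: 11′ + 19″ = 11.31667′; 83 + 11.31667/60 = 83.188611
E ⇒ keep positive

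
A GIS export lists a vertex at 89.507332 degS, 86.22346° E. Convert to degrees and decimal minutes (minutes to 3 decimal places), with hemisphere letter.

Latitude: 89° + 0.507332 × 60 = 89° 30.43992′
λ: minutes = (86.223460 − 86) × 60 = 13.40760

89° 30.440′ S, 86° 13.408′ E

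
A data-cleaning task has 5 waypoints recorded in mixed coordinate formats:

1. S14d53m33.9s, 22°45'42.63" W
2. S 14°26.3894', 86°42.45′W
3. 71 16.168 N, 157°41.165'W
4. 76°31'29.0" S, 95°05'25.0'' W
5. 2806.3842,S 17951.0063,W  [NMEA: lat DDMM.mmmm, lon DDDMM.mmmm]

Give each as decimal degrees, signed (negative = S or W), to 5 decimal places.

Point 1:
  φ: 53′ + 33.9″ = 53.56500′; 14 + 53.56500/60 = 14.892750
  S → negative
  Lon: 45′ + 42.63″ = 45.71050′; 22 + 45.71050/60 = 22.761842
  W ⇒ negate
Point 2:
  Latitude: 26.3894′ = 0.439823°; total 14.439823
  S ⇒ negate
  Lon: 42.45′ = 0.707500°; total 86.707500
  W → negative
Point 3:
  Lat: 16.168′ = 0.269467°; total 71.269467
  N ⇒ keep positive
  Longitude: 157 + 41.165/60 = 157.686083
  hemisphere W, so the sign is −
Point 4:
  Lat: 31′ + 29″ = 31.48333′; 76 + 31.48333/60 = 76.524722
  hemisphere S, so the sign is −
  Lon: 95 + 5/60 + 25/3600 = 95.090278
  W ⇒ negate
Point 5:
  φ: degrees = first 2 digits = 28, minutes = 6.3842; 28 + 6.3842/60 = 28.106403
  hemisphere S, so the sign is −
  Lon: split at 3 digits → 179° and 51.0063′; 179 + 51.0063/60 = 179.850105
  W ⇒ negate

1. -14.89275, -22.76184
2. -14.43982, -86.70750
3. 71.26947, -157.68608
4. -76.52472, -95.09028
5. -28.10640, -179.85011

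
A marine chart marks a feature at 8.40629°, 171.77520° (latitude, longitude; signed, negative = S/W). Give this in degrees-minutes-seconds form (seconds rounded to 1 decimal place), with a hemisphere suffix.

8°24′22.6″ N, 171°46′30.7″ E

Latitude: 0.406290° → 24.37740′; 0.37740 × 60 = 22.644″
Longitude: 0.775200° → 46.51200′; 0.51200 × 60 = 30.720″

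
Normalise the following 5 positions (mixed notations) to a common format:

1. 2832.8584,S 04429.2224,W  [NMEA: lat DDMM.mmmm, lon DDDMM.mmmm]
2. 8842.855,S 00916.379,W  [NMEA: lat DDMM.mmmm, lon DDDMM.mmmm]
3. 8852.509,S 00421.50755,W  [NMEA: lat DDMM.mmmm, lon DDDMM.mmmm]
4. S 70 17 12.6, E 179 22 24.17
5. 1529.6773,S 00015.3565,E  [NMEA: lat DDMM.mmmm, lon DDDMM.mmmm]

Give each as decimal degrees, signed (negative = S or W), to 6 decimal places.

1. -28.547640, -44.487040
2. -88.714250, -9.272983
3. -88.875150, -4.358459
4. -70.286833, 179.373381
5. -15.494622, 0.255942

Point 1:
  Lat: split at 2 digits → 28° and 32.8584′; 28 + 32.8584/60 = 28.5476400
  S → negative
  λ: degrees = first 3 digits = 44, minutes = 29.2224; 44 + 29.2224/60 = 44.4870400
  W ⇒ negate
Point 2:
  Latitude: split at 2 digits → 88° and 42.855′; 88 + 42.855/60 = 88.7142500
  S ⇒ negate
  λ: degrees = first 3 digits = 9, minutes = 16.379; 9 + 16.379/60 = 9.2729833
  W → negative
Point 3:
  Latitude: degrees = first 2 digits = 88, minutes = 52.509; 88 + 52.509/60 = 88.8751500
  S ⇒ negate
  λ: split at 3 digits → 004° and 21.50755′; 4 + 21.50755/60 = 4.3584592
  W ⇒ negate
Point 4:
  Latitude: 70 + 17/60 + 12.6/3600 = 70.2868333
  hemisphere S, so the sign is −
  Lon: 22′ + 24.17″ = 22.40283′; 179 + 22.40283/60 = 179.3733806
  E → positive
Point 5:
  Lat: split at 2 digits → 15° and 29.6773′; 15 + 29.6773/60 = 15.4946217
  hemisphere S, so the sign is −
  Longitude: degrees = first 3 digits = 0, minutes = 15.3565; 0 + 15.3565/60 = 0.2559417
  E → positive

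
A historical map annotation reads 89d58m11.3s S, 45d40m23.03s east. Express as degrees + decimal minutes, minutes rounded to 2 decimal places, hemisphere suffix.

Latitude: 58 + 11.3/60 = 58.1883′
Longitude: seconds/60 = 0.38383; minutes = 40 + 0.38383 = 40.3838

89° 58.19′ S, 45° 40.38′ E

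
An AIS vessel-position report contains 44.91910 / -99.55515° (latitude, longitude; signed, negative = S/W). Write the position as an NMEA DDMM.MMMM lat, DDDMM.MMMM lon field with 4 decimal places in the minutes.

Lat: 44° + 0.919100 × 60 = 44° 55.146000′
Longitude is negative → W; |value| = 99.555150
Longitude: fractional part 0.555150 → 33.309000 minutes

4455.1460,N / 09933.3090,W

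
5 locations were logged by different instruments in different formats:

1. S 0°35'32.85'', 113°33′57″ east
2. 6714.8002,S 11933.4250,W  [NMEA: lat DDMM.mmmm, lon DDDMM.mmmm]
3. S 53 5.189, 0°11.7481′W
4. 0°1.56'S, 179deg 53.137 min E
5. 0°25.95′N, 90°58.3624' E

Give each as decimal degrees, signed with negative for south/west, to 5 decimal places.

Point 1:
  φ: 0 + 35/60 + 32.85/3600 = 0.592458
  S → negative
  λ: 113 + 33/60 + 57/3600 = 113.565833
  E ⇒ keep positive
Point 2:
  φ: degrees = first 2 digits = 67, minutes = 14.8002; 67 + 14.8002/60 = 67.246670
  S ⇒ negate
  Longitude: split at 3 digits → 119° and 33.425′; 119 + 33.425/60 = 119.557083
  hemisphere W, so the sign is −
Point 3:
  φ: 53 + 5.189/60 = 53.086483
  hemisphere S, so the sign is −
  Longitude: 11.7481′ = 0.195802°; total 0.195802
  hemisphere W, so the sign is −
Point 4:
  φ: 0 + 1.56/60 = 0.026000
  S ⇒ negate
  Lon: 53.137′ = 0.885617°; total 179.885617
  E → positive
Point 5:
  Latitude: 0 + 25.95/60 = 0.432500
  N → positive
  Longitude: 58.3624′ = 0.972707°; total 90.972707
  E ⇒ keep positive

1. -0.59246, 113.56583
2. -67.24667, -119.55708
3. -53.08648, -0.19580
4. -0.02600, 179.88562
5. 0.43250, 90.97271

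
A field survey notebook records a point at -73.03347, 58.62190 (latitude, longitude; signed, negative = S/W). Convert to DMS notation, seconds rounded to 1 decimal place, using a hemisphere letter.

73°02′0.5″ S, 58°37′18.8″ E

Latitude is negative → S; |value| = 73.033470
Lat: whole degrees 73; 2.00820′ → 2′ and 0.492″
Longitude: 0.621900° → 37.31400′; 0.31400 × 60 = 18.840″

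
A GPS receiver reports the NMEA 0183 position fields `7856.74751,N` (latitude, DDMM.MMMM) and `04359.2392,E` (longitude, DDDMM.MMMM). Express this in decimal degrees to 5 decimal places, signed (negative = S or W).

78.94579, 43.98732

Lat: degrees = first 2 digits = 78, minutes = 56.74751; 78 + 56.74751/60 = 78.945792
N → positive
Lon: degrees = first 3 digits = 43, minutes = 59.2392; 43 + 59.2392/60 = 43.987320
E ⇒ keep positive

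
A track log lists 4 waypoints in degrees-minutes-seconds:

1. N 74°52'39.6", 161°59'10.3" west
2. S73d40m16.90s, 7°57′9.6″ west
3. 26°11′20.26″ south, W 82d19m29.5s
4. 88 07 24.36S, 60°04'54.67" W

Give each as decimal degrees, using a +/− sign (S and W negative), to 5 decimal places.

1. 74.87767, -161.98619
2. -73.67136, -7.95267
3. -26.18896, -82.32486
4. -88.12343, -60.08185

Point 1:
  φ: 74 + 52/60 + 39.6/3600 = 74.877667
  N → positive
  λ: 59′ + 10.3″ = 59.17167′; 161 + 59.17167/60 = 161.986194
  W ⇒ negate
Point 2:
  Lat: 40′ + 16.9″ = 40.28167′; 73 + 40.28167/60 = 73.671361
  hemisphere S, so the sign is −
  λ: 7 + 57/60 + 9.6/3600 = 7.952667
  W ⇒ negate
Point 3:
  Lat: 26° + 11/60 + 20.26/3600 = 26 + 0.183333 + 0.005628 = 26.188961
  hemisphere S, so the sign is −
  Lon: 19′ + 29.5″ = 19.49167′; 82 + 19.49167/60 = 82.324861
  W ⇒ negate
Point 4:
  Latitude: 7′ + 24.36″ = 7.40600′; 88 + 7.40600/60 = 88.123433
  S → negative
  Lon: 60° + 4/60 + 54.67/3600 = 60 + 0.066667 + 0.015186 = 60.081853
  hemisphere W, so the sign is −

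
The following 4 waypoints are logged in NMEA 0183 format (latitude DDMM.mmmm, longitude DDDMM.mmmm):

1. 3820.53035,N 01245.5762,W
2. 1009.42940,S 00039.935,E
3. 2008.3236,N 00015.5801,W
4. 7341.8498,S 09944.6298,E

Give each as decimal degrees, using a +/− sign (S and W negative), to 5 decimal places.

1. 38.34217, -12.75960
2. -10.15716, 0.66558
3. 20.13873, -0.25967
4. -73.69750, 99.74383

Point 1:
  Lat: split at 2 digits → 38° and 20.53035′; 38 + 20.53035/60 = 38.342173
  N → positive
  λ: degrees = first 3 digits = 12, minutes = 45.5762; 12 + 45.5762/60 = 12.759603
  W → negative
Point 2:
  φ: degrees = first 2 digits = 10, minutes = 9.4294; 10 + 9.4294/60 = 10.157157
  S ⇒ negate
  λ: degrees = first 3 digits = 0, minutes = 39.935; 0 + 39.935/60 = 0.665583
  E ⇒ keep positive
Point 3:
  φ: split at 2 digits → 20° and 8.3236′; 20 + 8.3236/60 = 20.138727
  N ⇒ keep positive
  Longitude: degrees = first 3 digits = 0, minutes = 15.5801; 0 + 15.5801/60 = 0.259668
  W ⇒ negate
Point 4:
  Lat: split at 2 digits → 73° and 41.8498′; 73 + 41.8498/60 = 73.697497
  S ⇒ negate
  λ: degrees = first 3 digits = 99, minutes = 44.6298; 99 + 44.6298/60 = 99.743830
  E → positive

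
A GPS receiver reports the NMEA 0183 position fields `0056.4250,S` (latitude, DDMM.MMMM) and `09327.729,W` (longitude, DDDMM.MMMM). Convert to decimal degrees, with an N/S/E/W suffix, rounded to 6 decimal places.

0.940417° S, 93.462150° W

φ: split at 2 digits → 00° and 56.425′; 0 + 56.425/60 = 0.9404167
Longitude: split at 3 digits → 093° and 27.729′; 93 + 27.729/60 = 93.4621500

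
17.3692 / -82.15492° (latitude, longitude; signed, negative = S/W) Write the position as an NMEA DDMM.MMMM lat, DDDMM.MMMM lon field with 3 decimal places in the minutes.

Lat: minutes = (17.369200 − 17) × 60 = 22.15200
Longitude is negative → W; |value| = 82.154920
Longitude: fractional part 0.154920 → 9.29520 minutes

1722.152,N / 08209.295,W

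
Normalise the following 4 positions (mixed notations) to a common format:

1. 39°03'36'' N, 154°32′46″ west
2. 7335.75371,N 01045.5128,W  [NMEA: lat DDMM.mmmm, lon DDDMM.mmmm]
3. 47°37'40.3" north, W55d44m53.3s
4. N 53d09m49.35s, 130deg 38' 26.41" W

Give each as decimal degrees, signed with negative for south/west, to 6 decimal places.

1. 39.060000, -154.546111
2. 73.595895, -10.758547
3. 47.627861, -55.748139
4. 53.163708, -130.640669

Point 1:
  φ: 39 + 3/60 + 36/3600 = 39.0600000
  N → positive
  Longitude: 32′ + 46″ = 32.76667′; 154 + 32.76667/60 = 154.5461111
  W ⇒ negate
Point 2:
  φ: degrees = first 2 digits = 73, minutes = 35.75371; 73 + 35.75371/60 = 73.5958952
  N → positive
  Longitude: degrees = first 3 digits = 10, minutes = 45.5128; 10 + 45.5128/60 = 10.7585467
  W → negative
Point 3:
  φ: 47 + 37/60 + 40.3/3600 = 47.6278611
  N → positive
  Lon: 55° + 44/60 + 53.3/3600 = 55 + 0.733333 + 0.014806 = 55.7481389
  hemisphere W, so the sign is −
Point 4:
  Latitude: 9′ + 49.35″ = 9.82250′; 53 + 9.82250/60 = 53.1637083
  N ⇒ keep positive
  λ: 130 + 38/60 + 26.41/3600 = 130.6406694
  W ⇒ negate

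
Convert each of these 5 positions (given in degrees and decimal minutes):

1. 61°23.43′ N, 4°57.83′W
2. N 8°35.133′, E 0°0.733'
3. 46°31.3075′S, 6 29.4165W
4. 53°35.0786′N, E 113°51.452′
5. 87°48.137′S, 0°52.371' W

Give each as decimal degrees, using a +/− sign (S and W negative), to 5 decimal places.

1. 61.39050, -4.96383
2. 8.58555, 0.01222
3. -46.52179, -6.49028
4. 53.58464, 113.85753
5. -87.80228, -0.87285

Point 1:
  Latitude: 61 + 23.43/60 = 61.390500
  N → positive
  λ: 57.83′ = 0.963833°; total 4.963833
  hemisphere W, so the sign is −
Point 2:
  Lat: 35.133′ = 0.585550°; total 8.585550
  N → positive
  λ: 0.733′ = 0.012217°; total 0.012217
  E ⇒ keep positive
Point 3:
  Latitude: 31.3075′ = 0.521792°; total 46.521792
  S → negative
  λ: 6 + 29.4165/60 = 6.490275
  W ⇒ negate
Point 4:
  Latitude: 53 + 35.0786/60 = 53.584643
  N → positive
  Lon: 51.452′ = 0.857533°; total 113.857533
  E → positive
Point 5:
  Latitude: 87 + 48.137/60 = 87.802283
  hemisphere S, so the sign is −
  λ: 0 + 52.371/60 = 0.872850
  W → negative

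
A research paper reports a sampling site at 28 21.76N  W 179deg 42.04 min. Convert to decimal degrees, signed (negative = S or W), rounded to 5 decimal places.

28.36267, -179.70067

Lat: 28 + 21.76/60 = 28.362667
N ⇒ keep positive
Lon: 179 + 42.04/60 = 179.700667
hemisphere W, so the sign is −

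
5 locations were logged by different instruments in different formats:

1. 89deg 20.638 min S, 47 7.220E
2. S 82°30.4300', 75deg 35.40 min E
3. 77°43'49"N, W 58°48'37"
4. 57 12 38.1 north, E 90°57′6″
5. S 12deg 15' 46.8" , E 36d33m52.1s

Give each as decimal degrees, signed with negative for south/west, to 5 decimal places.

1. -89.34397, 47.12033
2. -82.50717, 75.59000
3. 77.73028, -58.81028
4. 57.21058, 90.95167
5. -12.26300, 36.56447

Point 1:
  Latitude: 20.638′ = 0.343967°; total 89.343967
  S → negative
  Lon: 47 + 7.22/60 = 47.120333
  E → positive
Point 2:
  Lat: 82 + 30.43/60 = 82.507167
  hemisphere S, so the sign is −
  λ: 35.4′ = 0.590000°; total 75.590000
  E → positive
Point 3:
  φ: 77 + 43/60 + 49/3600 = 77.730278
  N ⇒ keep positive
  Longitude: 58° + 48/60 + 37/3600 = 58 + 0.800000 + 0.010278 = 58.810278
  W → negative
Point 4:
  φ: 57° + 12/60 + 38.1/3600 = 57 + 0.200000 + 0.010583 = 57.210583
  N → positive
  Longitude: 90° + 57/60 + 6/3600 = 90 + 0.950000 + 0.001667 = 90.951667
  E ⇒ keep positive
Point 5:
  Latitude: 12 + 15/60 + 46.8/3600 = 12.263000
  S ⇒ negate
  λ: 36 + 33/60 + 52.1/3600 = 36.564472
  E → positive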